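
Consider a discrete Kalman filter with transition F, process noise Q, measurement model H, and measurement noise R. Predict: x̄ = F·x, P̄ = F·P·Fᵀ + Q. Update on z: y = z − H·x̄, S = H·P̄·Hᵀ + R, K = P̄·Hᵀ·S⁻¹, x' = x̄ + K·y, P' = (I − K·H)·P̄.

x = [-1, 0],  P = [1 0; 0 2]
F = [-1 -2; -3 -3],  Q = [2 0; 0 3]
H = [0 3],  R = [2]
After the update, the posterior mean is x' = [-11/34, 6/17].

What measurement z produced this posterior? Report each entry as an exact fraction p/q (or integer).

z = [1]

x̄ = F·x = [1, 3]
P̄ = F·P·Fᵀ + Q = [11 15; 15 30]
S = H·P̄·Hᵀ + R = [272]
K = P̄·Hᵀ·S⁻¹ = [45/272; 45/136]
x' − x̄ = [-45/34, -45/17] = K·y
y = (KᵀK)⁻¹·Kᵀ·(x' − x̄) = [-8]
z = y + H·x̄ = [-8] + [9] = [1]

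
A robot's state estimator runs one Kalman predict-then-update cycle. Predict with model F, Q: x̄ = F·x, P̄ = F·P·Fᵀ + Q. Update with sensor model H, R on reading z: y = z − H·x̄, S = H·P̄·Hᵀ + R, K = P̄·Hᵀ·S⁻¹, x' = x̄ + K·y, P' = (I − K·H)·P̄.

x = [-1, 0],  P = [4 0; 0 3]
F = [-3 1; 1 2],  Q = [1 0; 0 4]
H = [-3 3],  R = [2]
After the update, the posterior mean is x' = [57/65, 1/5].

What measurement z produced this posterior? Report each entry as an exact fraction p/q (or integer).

z = [-2]

x̄ = F·x = [3, -1]
P̄ = F·P·Fᵀ + Q = [40 -6; -6 20]
S = H·P̄·Hᵀ + R = [650]
K = P̄·Hᵀ·S⁻¹ = [-69/325; 3/25]
x' − x̄ = [-138/65, 6/5] = K·y
y = (KᵀK)⁻¹·Kᵀ·(x' − x̄) = [10]
z = y + H·x̄ = [10] + [-12] = [-2]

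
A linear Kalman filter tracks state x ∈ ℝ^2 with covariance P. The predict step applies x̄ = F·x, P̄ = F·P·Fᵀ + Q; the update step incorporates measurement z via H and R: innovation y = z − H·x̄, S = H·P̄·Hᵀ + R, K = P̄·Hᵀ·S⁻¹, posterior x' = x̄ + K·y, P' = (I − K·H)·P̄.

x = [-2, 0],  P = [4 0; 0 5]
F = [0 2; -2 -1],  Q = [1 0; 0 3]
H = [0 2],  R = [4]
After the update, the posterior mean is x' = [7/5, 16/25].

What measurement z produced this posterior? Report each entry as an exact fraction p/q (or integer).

z = [1]

x̄ = F·x = [0, 4]
P̄ = F·P·Fᵀ + Q = [21 -10; -10 24]
S = H·P̄·Hᵀ + R = [100]
K = P̄·Hᵀ·S⁻¹ = [-1/5; 12/25]
x' − x̄ = [7/5, -84/25] = K·y
y = (KᵀK)⁻¹·Kᵀ·(x' − x̄) = [-7]
z = y + H·x̄ = [-7] + [8] = [1]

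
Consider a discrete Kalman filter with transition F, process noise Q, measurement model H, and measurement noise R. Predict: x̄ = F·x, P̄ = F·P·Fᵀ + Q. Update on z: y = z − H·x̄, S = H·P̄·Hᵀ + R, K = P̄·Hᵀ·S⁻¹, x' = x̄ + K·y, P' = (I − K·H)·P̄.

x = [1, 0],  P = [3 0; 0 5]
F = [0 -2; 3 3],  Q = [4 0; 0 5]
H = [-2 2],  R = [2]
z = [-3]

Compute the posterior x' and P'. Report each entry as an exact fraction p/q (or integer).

x̄ = F·x = [0, 3]
P̄ = F·P·Fᵀ + Q = [24 -30; -30 77]
y = z − H·x̄ = [-9]
S = H·P̄·Hᵀ + R = [646]
K = P̄·Hᵀ·S⁻¹ = [-54/323; 107/323]
x' = x̄ + K·y = [486/323, 6/323]
P' = (I − K·H)·P̄ = [1920/323 1866/323; 1866/323 1973/323]

x' = [486/323, 6/323]
P' = [1920/323 1866/323; 1866/323 1973/323]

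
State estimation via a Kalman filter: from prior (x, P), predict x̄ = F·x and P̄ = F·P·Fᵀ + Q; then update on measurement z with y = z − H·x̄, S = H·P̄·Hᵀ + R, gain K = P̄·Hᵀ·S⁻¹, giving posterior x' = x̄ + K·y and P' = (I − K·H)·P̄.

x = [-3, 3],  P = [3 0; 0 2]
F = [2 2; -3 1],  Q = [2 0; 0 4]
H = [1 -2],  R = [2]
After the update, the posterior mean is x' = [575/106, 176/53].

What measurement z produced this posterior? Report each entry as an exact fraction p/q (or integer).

x̄ = F·x = [0, 12]
P̄ = F·P·Fᵀ + Q = [22 -14; -14 33]
S = H·P̄·Hᵀ + R = [212]
K = P̄·Hᵀ·S⁻¹ = [25/106; -20/53]
x' − x̄ = [575/106, -460/53] = K·y
y = (KᵀK)⁻¹·Kᵀ·(x' − x̄) = [23]
z = y + H·x̄ = [23] + [-24] = [-1]

z = [-1]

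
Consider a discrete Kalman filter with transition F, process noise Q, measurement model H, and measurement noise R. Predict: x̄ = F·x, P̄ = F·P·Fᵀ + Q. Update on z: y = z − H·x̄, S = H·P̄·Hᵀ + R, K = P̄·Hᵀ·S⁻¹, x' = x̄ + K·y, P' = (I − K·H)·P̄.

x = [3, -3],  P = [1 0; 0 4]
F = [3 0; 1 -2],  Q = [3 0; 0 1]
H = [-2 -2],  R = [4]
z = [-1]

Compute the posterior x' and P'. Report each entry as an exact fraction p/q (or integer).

x' = [141/74, -69/74]
P' = [219/37 -204/37; -204/37 225/37]

x̄ = F·x = [9, 9]
P̄ = F·P·Fᵀ + Q = [12 3; 3 18]
y = z − H·x̄ = [35]
S = H·P̄·Hᵀ + R = [148]
K = P̄·Hᵀ·S⁻¹ = [-15/74; -21/74]
x' = x̄ + K·y = [141/74, -69/74]
P' = (I − K·H)·P̄ = [219/37 -204/37; -204/37 225/37]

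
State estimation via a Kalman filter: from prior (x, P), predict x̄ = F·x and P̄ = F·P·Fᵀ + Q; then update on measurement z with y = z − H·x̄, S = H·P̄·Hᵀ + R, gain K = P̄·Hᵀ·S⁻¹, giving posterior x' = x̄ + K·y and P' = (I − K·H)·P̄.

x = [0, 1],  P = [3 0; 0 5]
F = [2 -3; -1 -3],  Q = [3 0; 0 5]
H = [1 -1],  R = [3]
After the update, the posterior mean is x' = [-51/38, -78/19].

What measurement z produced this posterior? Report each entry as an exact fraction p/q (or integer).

x̄ = F·x = [-3, -3]
P̄ = F·P·Fᵀ + Q = [60 39; 39 53]
S = H·P̄·Hᵀ + R = [38]
K = P̄·Hᵀ·S⁻¹ = [21/38; -7/19]
x' − x̄ = [63/38, -21/19] = K·y
y = (KᵀK)⁻¹·Kᵀ·(x' − x̄) = [3]
z = y + H·x̄ = [3] + [0] = [3]

z = [3]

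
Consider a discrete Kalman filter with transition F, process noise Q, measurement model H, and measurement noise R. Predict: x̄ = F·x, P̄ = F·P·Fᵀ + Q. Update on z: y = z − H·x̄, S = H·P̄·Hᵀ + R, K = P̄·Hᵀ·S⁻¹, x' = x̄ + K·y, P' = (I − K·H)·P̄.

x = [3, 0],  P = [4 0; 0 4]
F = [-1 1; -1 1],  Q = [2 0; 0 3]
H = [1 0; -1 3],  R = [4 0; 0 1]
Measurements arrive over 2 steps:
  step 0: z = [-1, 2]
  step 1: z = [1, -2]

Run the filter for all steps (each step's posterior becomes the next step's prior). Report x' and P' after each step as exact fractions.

step 0: x' = [-15/14, 15/56], P' = [53/21 73/84; 73/84 137/336]
step 1: x' = [48711/41999, -9885/41999], P' = [74524/41999 24928/41999; 24928/41999 25741/83998]

step 0: x̄ = F·x = [-3, -3]
step 0: P̄ = F·P·Fᵀ + Q = [10 8; 8 11]
step 0: y = z − H·x̄ = [2, 8]
step 0: S = H·P̄·Hᵀ + R = [14 14; 14 62]
step 0: K = P̄·Hᵀ·S⁻¹ = [53/84 1/12; 73/336 17/48]
step 0: x' = x̄ + K·y = [-15/14, 15/56]
step 0: P' = (I − K·H)·P̄ = [53/21 73/84; 73/84 137/336]
step 1: x̄ = F·x = [75/56, 75/56]
step 1: P̄ = F·P·Fᵀ + Q = [1073/336 401/336; 401/336 1409/336]
step 1: y = z − H·x̄ = [-19/56, -131/28]
step 1: S = H·P̄·Hᵀ + R = [2417/336 65/168; 65/168 2921/84]
step 1: K = P̄·Hᵀ·S⁻¹ = [18631/41999 260/41999; 6232/41999 27367/83998]
step 1: x' = x̄ + K·y = [48711/41999, -9885/41999]
step 1: P' = (I − K·H)·P̄ = [74524/41999 24928/41999; 24928/41999 25741/83998]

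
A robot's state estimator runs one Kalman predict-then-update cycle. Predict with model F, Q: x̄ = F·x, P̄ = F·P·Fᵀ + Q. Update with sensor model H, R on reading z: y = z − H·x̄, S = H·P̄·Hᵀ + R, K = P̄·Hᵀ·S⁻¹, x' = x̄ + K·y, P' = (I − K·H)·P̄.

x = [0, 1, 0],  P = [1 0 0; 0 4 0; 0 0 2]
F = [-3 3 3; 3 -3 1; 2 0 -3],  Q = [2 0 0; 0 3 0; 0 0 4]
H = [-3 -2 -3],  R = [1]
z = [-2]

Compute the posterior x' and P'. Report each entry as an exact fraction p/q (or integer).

x' = [21/8, -343/120, -1/20]
P' = [385/8 -261/8 -105/4; -261/8 5711/120 17/20; -105/4 17/20 257/10]

x̄ = F·x = [3, -3, 0]
P̄ = F·P·Fᵀ + Q = [65 -39 -24; -39 50 0; -24 0 26]
y = z − H·x̄ = [1]
S = H·P̄·Hᵀ + R = [120]
K = P̄·Hᵀ·S⁻¹ = [-3/8; 17/120; -1/20]
x' = x̄ + K·y = [21/8, -343/120, -1/20]
P' = (I − K·H)·P̄ = [385/8 -261/8 -105/4; -261/8 5711/120 17/20; -105/4 17/20 257/10]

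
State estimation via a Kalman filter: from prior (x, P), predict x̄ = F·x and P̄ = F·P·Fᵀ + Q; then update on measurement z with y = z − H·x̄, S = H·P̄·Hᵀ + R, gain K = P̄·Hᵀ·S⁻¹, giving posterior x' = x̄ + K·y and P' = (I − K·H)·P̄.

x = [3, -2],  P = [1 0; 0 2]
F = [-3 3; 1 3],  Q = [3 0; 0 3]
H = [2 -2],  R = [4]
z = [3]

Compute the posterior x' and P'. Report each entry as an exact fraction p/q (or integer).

x' = [-285/46, -327/46]
P' = [465/23 450/23; 450/23 457/23]

x̄ = F·x = [-15, -3]
P̄ = F·P·Fᵀ + Q = [30 15; 15 22]
y = z − H·x̄ = [27]
S = H·P̄·Hᵀ + R = [92]
K = P̄·Hᵀ·S⁻¹ = [15/46; -7/46]
x' = x̄ + K·y = [-285/46, -327/46]
P' = (I − K·H)·P̄ = [465/23 450/23; 450/23 457/23]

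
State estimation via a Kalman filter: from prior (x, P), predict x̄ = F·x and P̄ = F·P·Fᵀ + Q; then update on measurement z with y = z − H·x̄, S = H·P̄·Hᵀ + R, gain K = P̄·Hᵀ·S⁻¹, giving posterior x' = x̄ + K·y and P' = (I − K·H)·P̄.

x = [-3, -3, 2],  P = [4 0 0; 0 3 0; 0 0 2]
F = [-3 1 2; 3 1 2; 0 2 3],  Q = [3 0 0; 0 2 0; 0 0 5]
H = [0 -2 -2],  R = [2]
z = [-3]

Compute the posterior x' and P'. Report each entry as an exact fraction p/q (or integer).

x̄ = F·x = [10, -8, 0]
P̄ = F·P·Fᵀ + Q = [50 -25 18; -25 49 18; 18 18 35]
y = z − H·x̄ = [-19]
S = H·P̄·Hᵀ + R = [482]
K = P̄·Hᵀ·S⁻¹ = [7/241; -67/241; -53/241]
x' = x̄ + K·y = [2277/241, -655/241, 1007/241]
P' = (I − K·H)·P̄ = [11952/241 -5087/241 5080/241; -5087/241 2831/241 -2764/241; 5080/241 -2764/241 2817/241]

x' = [2277/241, -655/241, 1007/241]
P' = [11952/241 -5087/241 5080/241; -5087/241 2831/241 -2764/241; 5080/241 -2764/241 2817/241]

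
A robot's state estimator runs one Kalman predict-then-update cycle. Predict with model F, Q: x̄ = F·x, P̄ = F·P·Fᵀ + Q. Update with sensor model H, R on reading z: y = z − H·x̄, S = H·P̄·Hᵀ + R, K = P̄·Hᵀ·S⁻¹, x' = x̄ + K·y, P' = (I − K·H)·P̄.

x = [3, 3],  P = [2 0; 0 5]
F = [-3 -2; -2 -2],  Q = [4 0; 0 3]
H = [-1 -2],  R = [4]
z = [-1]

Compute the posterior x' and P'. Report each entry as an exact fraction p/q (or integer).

x' = [-115/149, 92/149]
P' = [640/149 -214/149; -214/149 201/149]

x̄ = F·x = [-15, -12]
P̄ = F·P·Fᵀ + Q = [42 32; 32 31]
y = z − H·x̄ = [-40]
S = H·P̄·Hᵀ + R = [298]
K = P̄·Hᵀ·S⁻¹ = [-53/149; -47/149]
x' = x̄ + K·y = [-115/149, 92/149]
P' = (I − K·H)·P̄ = [640/149 -214/149; -214/149 201/149]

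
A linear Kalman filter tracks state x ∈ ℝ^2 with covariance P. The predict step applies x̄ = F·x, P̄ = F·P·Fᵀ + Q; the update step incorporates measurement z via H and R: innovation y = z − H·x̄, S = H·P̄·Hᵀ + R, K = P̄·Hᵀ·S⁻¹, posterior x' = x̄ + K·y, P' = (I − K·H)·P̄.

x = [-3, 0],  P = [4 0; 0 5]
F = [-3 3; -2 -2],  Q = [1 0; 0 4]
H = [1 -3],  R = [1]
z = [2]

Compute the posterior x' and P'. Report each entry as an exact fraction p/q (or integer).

x' = [5411/479, 1488/479]
P' = [29278/479 9726/479; 9726/479 3284/479]

x̄ = F·x = [9, 6]
P̄ = F·P·Fᵀ + Q = [82 -6; -6 40]
y = z − H·x̄ = [11]
S = H·P̄·Hᵀ + R = [479]
K = P̄·Hᵀ·S⁻¹ = [100/479; -126/479]
x' = x̄ + K·y = [5411/479, 1488/479]
P' = (I − K·H)·P̄ = [29278/479 9726/479; 9726/479 3284/479]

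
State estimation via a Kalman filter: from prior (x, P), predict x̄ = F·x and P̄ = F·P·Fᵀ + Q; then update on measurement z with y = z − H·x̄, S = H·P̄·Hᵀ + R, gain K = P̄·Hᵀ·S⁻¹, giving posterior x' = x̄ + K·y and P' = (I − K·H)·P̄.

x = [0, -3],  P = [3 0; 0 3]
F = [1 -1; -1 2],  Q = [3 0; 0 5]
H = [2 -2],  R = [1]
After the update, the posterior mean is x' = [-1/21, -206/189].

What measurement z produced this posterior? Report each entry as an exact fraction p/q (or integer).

z = [2]

x̄ = F·x = [3, -6]
P̄ = F·P·Fᵀ + Q = [9 -9; -9 20]
S = H·P̄·Hᵀ + R = [189]
K = P̄·Hᵀ·S⁻¹ = [4/21; -58/189]
x' − x̄ = [-64/21, 928/189] = K·y
y = (KᵀK)⁻¹·Kᵀ·(x' − x̄) = [-16]
z = y + H·x̄ = [-16] + [18] = [2]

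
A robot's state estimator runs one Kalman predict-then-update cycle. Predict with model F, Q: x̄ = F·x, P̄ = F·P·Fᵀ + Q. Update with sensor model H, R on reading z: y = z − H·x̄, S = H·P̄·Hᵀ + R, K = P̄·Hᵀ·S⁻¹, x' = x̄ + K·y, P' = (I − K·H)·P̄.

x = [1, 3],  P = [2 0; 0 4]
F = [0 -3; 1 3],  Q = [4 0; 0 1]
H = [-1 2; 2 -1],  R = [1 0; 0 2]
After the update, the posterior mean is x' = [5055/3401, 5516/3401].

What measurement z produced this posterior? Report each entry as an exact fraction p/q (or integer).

z = [2, 2]

x̄ = F·x = [-9, 10]
P̄ = F·P·Fᵀ + Q = [40 -36; -36 39]
S = H·P̄·Hᵀ + R = [341 -338; -338 345]
K = P̄·Hᵀ·S⁻¹ = [568/3401 1700/3401; 1812/3401 681/3401]
x' − x̄ = [35664/3401, -28494/3401] = K·y
y = (KᵀK)⁻¹·Kᵀ·(x' − x̄) = [-27, 30]
z = y + H·x̄ = [-27, 30] + [29, -28] = [2, 2]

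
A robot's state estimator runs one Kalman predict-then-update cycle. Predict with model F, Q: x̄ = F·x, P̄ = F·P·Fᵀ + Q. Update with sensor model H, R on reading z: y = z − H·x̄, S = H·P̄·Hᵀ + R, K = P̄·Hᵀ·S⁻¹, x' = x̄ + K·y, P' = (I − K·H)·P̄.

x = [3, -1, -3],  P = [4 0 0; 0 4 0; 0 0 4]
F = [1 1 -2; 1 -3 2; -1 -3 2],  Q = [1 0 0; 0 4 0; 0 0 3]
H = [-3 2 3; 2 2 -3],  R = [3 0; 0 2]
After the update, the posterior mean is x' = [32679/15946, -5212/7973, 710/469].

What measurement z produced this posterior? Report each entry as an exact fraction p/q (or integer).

z = [-3, -2]

x̄ = F·x = [8, 0, -6]
P̄ = F·P·Fᵀ + Q = [25 -24 -32; -24 60 48; -32 48 59]
S = H·P̄·Hᵀ + R = [2439 -873; -873 489]
K = P̄·Hᵀ·S⁻¹ = [-2393/47838 5315/47838; 5636/23919 2180/7973; 176/1407 -103/1407]
x' − x̄ = [-94889/15946, -5212/7973, 3524/469] = K·y
y = (KᵀK)⁻¹·Kᵀ·(x' − x̄) = [39, -36]
z = y + H·x̄ = [39, -36] + [-42, 34] = [-3, -2]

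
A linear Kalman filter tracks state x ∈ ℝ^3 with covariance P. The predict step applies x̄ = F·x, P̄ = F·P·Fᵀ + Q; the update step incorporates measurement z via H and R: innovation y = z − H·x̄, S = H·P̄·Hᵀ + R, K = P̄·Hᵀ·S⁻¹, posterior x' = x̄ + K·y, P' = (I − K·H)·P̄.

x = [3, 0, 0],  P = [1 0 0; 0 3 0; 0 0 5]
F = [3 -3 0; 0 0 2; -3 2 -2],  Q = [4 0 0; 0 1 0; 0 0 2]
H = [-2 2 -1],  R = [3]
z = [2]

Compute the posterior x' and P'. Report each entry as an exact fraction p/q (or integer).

x̄ = F·x = [9, 0, -9]
P̄ = F·P·Fᵀ + Q = [40 0 -27; 0 21 -20; -27 -20 43]
y = z − H·x̄ = [11]
S = H·P̄·Hᵀ + R = [262]
K = P̄·Hᵀ·S⁻¹ = [-53/262; 31/131; -29/262]
x' = x̄ + K·y = [1775/262, 341/131, -2677/262]
P' = (I − K·H)·P̄ = [7671/262 1643/131 -8611/262; 1643/131 829/131 -1721/131; -8611/262 -1721/131 10425/262]

x' = [1775/262, 341/131, -2677/262]
P' = [7671/262 1643/131 -8611/262; 1643/131 829/131 -1721/131; -8611/262 -1721/131 10425/262]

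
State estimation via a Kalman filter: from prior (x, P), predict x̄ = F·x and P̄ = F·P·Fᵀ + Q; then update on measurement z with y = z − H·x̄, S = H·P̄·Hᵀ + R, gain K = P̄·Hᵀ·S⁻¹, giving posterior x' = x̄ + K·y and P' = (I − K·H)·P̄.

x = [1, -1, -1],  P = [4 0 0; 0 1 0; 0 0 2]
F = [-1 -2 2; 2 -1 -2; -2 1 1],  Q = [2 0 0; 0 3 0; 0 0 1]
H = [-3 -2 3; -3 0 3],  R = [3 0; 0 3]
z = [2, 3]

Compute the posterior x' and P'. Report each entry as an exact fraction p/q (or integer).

x' = [-5011/5983, 3476/5983, 956/5983]
P' = [24446/5983 -7518/5983 21286/5983; -7518/5983 8274/5983 -4809/5983; 21286/5983 -4809/5983 20000/5983]

x̄ = F·x = [-1, 5, -4]
P̄ = F·P·Fᵀ + Q = [18 -14 10; -14 28 -21; 10 -21 20]
y = z − H·x̄ = [21, 12]
S = H·P̄·Hᵀ + R = [361 204; 204 165]
K = P̄·Hᵀ·S⁻¹ = [1852/5983 -3160/5983; -2807/5983 2709/5983; 1920/5983 -1286/5983]
x' = x̄ + K·y = [-5011/5983, 3476/5983, 956/5983]
P' = (I − K·H)·P̄ = [24446/5983 -7518/5983 21286/5983; -7518/5983 8274/5983 -4809/5983; 21286/5983 -4809/5983 20000/5983]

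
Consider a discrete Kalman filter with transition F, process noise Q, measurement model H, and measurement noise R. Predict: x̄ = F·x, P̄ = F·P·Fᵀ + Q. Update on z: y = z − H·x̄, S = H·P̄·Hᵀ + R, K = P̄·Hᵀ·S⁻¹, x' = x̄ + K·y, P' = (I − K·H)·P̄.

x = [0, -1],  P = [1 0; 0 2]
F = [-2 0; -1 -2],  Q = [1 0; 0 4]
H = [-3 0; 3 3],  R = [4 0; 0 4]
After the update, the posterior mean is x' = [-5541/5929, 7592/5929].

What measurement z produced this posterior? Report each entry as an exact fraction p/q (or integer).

x̄ = F·x = [0, 2]
P̄ = F·P·Fᵀ + Q = [5 2; 2 13]
S = H·P̄·Hᵀ + R = [49 -63; -63 202]
K = P̄·Hᵀ·S⁻¹ = [-1707/5929 12/847; 1623/5929 261/847]
x' − x̄ = [-5541/5929, -4266/5929] = K·y
y = (KᵀK)⁻¹·Kᵀ·(x' − x̄) = [3, -5]
z = y + H·x̄ = [3, -5] + [0, 6] = [3, 1]

z = [3, 1]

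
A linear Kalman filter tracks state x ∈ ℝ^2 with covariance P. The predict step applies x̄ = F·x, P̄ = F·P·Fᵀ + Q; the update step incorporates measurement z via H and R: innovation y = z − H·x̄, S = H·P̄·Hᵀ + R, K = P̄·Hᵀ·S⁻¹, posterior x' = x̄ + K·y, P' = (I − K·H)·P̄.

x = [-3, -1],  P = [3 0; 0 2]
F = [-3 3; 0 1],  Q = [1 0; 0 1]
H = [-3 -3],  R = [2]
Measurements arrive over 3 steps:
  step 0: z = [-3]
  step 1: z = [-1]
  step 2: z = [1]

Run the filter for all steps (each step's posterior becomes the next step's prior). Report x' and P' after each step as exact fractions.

step 0: x̄ = F·x = [6, -1]
step 0: P̄ = F·P·Fᵀ + Q = [46 6; 6 3]
step 0: y = z − H·x̄ = [12]
step 0: S = H·P̄·Hᵀ + R = [551]
step 0: K = P̄·Hᵀ·S⁻¹ = [-156/551; -27/551]
step 0: x' = x̄ + K·y = [1434/551, -875/551]
step 0: P' = (I − K·H)·P̄ = [1010/551 -906/551; -906/551 924/551]
step 1: x̄ = F·x = [-6927/551, -875/551]
step 1: P̄ = F·P·Fᵀ + Q = [34265/551 5490/551; 5490/551 1475/551]
step 1: y = z − H·x̄ = [-23957/551]
step 1: S = H·P̄·Hᵀ + R = [421582/551]
step 1: K = P̄·Hᵀ·S⁻¹ = [-119265/421582; -2985/60226]
step 1: x' = x̄ + K·y = [-114459/421582, 34145/60226]
step 1: P' = (I − K·H)·P̄ = [401755/421582 -46035/60226; -46035/60226 48025/60226]
step 2: x̄ = F·x = [530211/210791, 34145/60226]
step 2: P̄ = F·P·Fᵀ + Q = [6431681/210791 141090/30113; 141090/30113 108251/60226]
step 2: y = z − H·x̄ = [4319893/421582]
step 2: S = H·P̄·Hᵀ + R = [158987915/421582]
step 2: K = P̄·Hᵀ·S⁻¹ = [-44515866/158987915; -431529/8367785]
step 2: x' = x̄ + K·y = [-56239344/158987915, 322279/8367785]
step 2: P' = (I − K·H)·P̄ = [150520607/158987915 -6360177/8367785; -6360177/8367785 6647863/8367785]

step 0: x' = [1434/551, -875/551], P' = [1010/551 -906/551; -906/551 924/551]
step 1: x' = [-114459/421582, 34145/60226], P' = [401755/421582 -46035/60226; -46035/60226 48025/60226]
step 2: x' = [-56239344/158987915, 322279/8367785], P' = [150520607/158987915 -6360177/8367785; -6360177/8367785 6647863/8367785]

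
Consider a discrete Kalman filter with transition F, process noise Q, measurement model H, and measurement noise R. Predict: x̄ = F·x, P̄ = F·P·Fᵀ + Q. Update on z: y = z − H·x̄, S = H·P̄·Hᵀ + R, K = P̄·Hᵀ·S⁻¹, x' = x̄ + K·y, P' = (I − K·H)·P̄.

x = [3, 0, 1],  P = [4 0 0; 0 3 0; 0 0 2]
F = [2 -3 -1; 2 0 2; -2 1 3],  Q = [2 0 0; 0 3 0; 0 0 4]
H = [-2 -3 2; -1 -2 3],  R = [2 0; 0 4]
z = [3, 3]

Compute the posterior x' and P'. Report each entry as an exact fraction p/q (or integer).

x̄ = F·x = [5, 8, -3]
P̄ = F·P·Fᵀ + Q = [47 12 -31; 12 27 -4; -31 -4 41]
y = z − H·x̄ = [43, 33]
S = H·P̄·Hᵀ + R = [1037 886; 886 810]
K = P̄·Hᵀ·S⁻¹ = [-5108/27487 22/27487; -11211/27487 9616/27487; -8586/27487 14889/27487]
x' = x̄ + K·y = [-81483/27487, 55151/27487, 39678/27487]
P' = (I − K·H)·P̄ = [314761/27487 -245644/27487 -58813/27487; -245644/27487 225354/27487 81176/27487; -58813/27487 81176/27487 54365/27487]

x' = [-81483/27487, 55151/27487, 39678/27487]
P' = [314761/27487 -245644/27487 -58813/27487; -245644/27487 225354/27487 81176/27487; -58813/27487 81176/27487 54365/27487]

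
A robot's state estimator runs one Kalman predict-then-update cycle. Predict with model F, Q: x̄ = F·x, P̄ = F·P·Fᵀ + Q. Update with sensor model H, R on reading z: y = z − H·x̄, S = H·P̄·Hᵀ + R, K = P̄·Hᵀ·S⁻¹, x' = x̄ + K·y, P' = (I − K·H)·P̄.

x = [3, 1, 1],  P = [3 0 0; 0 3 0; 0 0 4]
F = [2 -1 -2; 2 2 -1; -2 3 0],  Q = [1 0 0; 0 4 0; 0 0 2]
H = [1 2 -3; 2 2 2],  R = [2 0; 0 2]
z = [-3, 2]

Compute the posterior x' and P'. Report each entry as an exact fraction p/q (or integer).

x̄ = F·x = [3, 7, -3]
P̄ = F·P·Fᵀ + Q = [32 14 -21; 14 32 6; -21 6 41]
y = z − H·x̄ = [-29, -12]
S = H·P̄·Hᵀ + R = [641 102; 102 414]
K = P̄·Hᵀ·S⁻¹ = [7637/42495 9752/127485; 2372/42495 30272/127485; -9992/42495 23398/127485]
x' = x̄ + K·y = [-44332/14165, 35863/14165, 22897/14165]
P' = (I − K·H)·P̄ = [773867/127485 -604078/127485 -160037/127485; -604078/127485 504272/127485 130078/127485; -160037/127485 130078/127485 53357/127485]

x' = [-44332/14165, 35863/14165, 22897/14165]
P' = [773867/127485 -604078/127485 -160037/127485; -604078/127485 504272/127485 130078/127485; -160037/127485 130078/127485 53357/127485]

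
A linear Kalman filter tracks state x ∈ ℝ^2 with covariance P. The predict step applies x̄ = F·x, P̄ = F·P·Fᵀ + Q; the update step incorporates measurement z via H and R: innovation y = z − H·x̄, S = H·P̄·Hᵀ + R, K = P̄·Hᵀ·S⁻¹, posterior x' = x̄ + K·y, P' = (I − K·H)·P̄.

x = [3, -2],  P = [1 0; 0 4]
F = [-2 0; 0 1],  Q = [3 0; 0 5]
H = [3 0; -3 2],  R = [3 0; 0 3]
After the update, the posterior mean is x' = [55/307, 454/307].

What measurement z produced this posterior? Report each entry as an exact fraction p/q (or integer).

x̄ = F·x = [-6, -2]
P̄ = F·P·Fᵀ + Q = [7 0; 0 9]
S = H·P̄·Hᵀ + R = [66 -63; -63 102]
K = P̄·Hᵀ·S⁻¹ = [91/307 -7/307; 126/307 132/307]
x' − x̄ = [1897/307, 1068/307] = K·y
y = (KᵀK)⁻¹·Kᵀ·(x' − x̄) = [20, -11]
z = y + H·x̄ = [20, -11] + [-18, 14] = [2, 3]

z = [2, 3]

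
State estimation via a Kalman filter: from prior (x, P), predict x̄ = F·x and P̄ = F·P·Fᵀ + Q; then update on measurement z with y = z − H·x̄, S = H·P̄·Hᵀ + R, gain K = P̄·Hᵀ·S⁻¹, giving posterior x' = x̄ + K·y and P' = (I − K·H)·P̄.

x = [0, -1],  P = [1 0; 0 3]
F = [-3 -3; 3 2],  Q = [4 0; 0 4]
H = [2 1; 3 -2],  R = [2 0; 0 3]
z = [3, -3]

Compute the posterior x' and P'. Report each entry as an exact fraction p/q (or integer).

x̄ = F·x = [3, -2]
P̄ = F·P·Fᵀ + Q = [40 -27; -27 25]
y = z − H·x̄ = [-1, -16]
S = H·P̄·Hᵀ + R = [79 217; 217 787]
K = P̄·Hᵀ·S⁻¹ = [3953/15084 2245/15084; 467/1257 -338/1257]
x' = x̄ + K·y = [1793/5028, 809/419]
P' = (I − K·H)·P̄ = [3221/15084 122/1257; 122/1257 230/419]

x' = [1793/5028, 809/419]
P' = [3221/15084 122/1257; 122/1257 230/419]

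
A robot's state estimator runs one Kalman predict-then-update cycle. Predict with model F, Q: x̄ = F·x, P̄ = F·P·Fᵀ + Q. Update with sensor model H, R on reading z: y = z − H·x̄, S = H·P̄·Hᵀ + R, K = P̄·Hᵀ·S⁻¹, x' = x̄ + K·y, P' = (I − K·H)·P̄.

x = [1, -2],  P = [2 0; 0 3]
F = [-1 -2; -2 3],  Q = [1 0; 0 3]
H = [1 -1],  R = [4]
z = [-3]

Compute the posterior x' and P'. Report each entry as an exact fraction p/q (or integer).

x̄ = F·x = [3, -8]
P̄ = F·P·Fᵀ + Q = [15 -14; -14 38]
y = z − H·x̄ = [-14]
S = H·P̄·Hᵀ + R = [85]
K = P̄·Hᵀ·S⁻¹ = [29/85; -52/85]
x' = x̄ + K·y = [-151/85, 48/85]
P' = (I − K·H)·P̄ = [434/85 318/85; 318/85 526/85]

x' = [-151/85, 48/85]
P' = [434/85 318/85; 318/85 526/85]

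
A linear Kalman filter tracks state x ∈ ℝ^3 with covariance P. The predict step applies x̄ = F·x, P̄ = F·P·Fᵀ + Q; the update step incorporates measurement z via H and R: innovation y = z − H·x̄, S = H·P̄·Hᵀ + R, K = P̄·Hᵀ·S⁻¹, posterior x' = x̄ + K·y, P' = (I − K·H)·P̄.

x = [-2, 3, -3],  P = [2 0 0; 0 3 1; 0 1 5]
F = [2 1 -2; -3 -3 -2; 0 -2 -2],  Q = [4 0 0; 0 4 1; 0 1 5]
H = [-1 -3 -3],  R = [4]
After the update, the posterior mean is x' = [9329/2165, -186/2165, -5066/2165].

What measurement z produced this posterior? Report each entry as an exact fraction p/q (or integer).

z = [3]

x̄ = F·x = [5, 3, 0]
P̄ = F·P·Fᵀ + Q = [31 3 16; 3 81 49; 16 49 45]
S = H·P̄·Hᵀ + R = [2165]
K = P̄·Hᵀ·S⁻¹ = [-88/2165; -393/2165; -298/2165]
x' − x̄ = [-1496/2165, -6681/2165, -5066/2165] = K·y
y = (KᵀK)⁻¹·Kᵀ·(x' − x̄) = [17]
z = y + H·x̄ = [17] + [-14] = [3]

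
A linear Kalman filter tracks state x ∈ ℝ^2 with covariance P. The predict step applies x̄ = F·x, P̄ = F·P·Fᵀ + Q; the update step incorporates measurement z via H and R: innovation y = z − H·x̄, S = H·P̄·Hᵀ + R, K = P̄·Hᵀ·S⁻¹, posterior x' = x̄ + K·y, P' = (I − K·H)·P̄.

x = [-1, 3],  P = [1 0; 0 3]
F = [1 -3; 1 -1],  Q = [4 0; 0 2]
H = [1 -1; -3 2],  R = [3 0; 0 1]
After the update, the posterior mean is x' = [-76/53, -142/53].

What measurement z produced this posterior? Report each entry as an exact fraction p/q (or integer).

z = [3, -1]

x̄ = F·x = [-10, -4]
P̄ = F·P·Fᵀ + Q = [32 10; 10 6]
S = H·P̄·Hᵀ + R = [21 -58; -58 193]
K = P̄·Hᵀ·S⁻¹ = [-162/689 -320/689; -272/689 -146/689]
x' − x̄ = [454/53, 70/53] = K·y
y = (KᵀK)⁻¹·Kᵀ·(x' − x̄) = [9, -23]
z = y + H·x̄ = [9, -23] + [-6, 22] = [3, -1]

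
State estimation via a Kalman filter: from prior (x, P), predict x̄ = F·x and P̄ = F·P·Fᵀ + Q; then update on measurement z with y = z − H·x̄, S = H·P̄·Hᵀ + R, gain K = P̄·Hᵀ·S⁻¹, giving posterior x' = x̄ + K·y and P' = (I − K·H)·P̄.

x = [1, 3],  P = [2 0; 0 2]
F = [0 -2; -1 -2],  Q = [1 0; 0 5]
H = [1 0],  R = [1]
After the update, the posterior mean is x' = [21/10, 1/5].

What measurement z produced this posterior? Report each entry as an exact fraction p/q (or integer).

x̄ = F·x = [-6, -7]
P̄ = F·P·Fᵀ + Q = [9 8; 8 15]
S = H·P̄·Hᵀ + R = [10]
K = P̄·Hᵀ·S⁻¹ = [9/10; 4/5]
x' − x̄ = [81/10, 36/5] = K·y
y = (KᵀK)⁻¹·Kᵀ·(x' − x̄) = [9]
z = y + H·x̄ = [9] + [-6] = [3]

z = [3]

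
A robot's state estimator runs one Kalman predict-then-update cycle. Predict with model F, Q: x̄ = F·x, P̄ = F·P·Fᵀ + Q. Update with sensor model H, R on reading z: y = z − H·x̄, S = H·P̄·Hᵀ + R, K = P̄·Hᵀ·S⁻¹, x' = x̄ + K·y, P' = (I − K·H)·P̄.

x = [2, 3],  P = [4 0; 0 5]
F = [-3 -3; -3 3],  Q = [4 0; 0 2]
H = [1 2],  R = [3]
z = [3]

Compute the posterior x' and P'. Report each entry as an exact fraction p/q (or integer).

x' = [-413/32, 253/32]
P' = [28151/384 -13975/384; -13975/384 7223/384]

x̄ = F·x = [-15, 3]
P̄ = F·P·Fᵀ + Q = [85 -9; -9 83]
y = z − H·x̄ = [12]
S = H·P̄·Hᵀ + R = [384]
K = P̄·Hᵀ·S⁻¹ = [67/384; 157/384]
x' = x̄ + K·y = [-413/32, 253/32]
P' = (I − K·H)·P̄ = [28151/384 -13975/384; -13975/384 7223/384]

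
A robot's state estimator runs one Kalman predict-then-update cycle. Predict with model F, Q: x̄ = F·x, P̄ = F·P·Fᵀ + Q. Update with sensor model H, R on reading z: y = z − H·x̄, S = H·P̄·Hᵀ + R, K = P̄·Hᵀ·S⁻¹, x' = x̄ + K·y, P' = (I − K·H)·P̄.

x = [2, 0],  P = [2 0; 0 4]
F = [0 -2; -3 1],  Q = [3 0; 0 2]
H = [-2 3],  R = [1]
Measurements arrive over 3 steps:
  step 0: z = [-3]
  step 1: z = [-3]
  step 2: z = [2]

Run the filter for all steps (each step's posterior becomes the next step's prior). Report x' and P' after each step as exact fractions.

step 0: x' = [-930/389, -1014/389], P' = [3547/389 2344/389; 2344/389 1592/389]
step 1: x' = [31749/8203, 130443/82030], P' = [79535/8203 53609/8203; 53609/8203 370369/82030]
step 2: x' = [46227350/17567021, 41826791/17567021], P' = [177608527/17567021 119729776/17567021; 119729776/17567021 82645355/17567021]

step 0: x̄ = F·x = [0, -6]
step 0: P̄ = F·P·Fᵀ + Q = [19 -8; -8 24]
step 0: y = z − H·x̄ = [15]
step 0: S = H·P̄·Hᵀ + R = [389]
step 0: K = P̄·Hᵀ·S⁻¹ = [-62/389; 88/389]
step 0: x' = x̄ + K·y = [-930/389, -1014/389]
step 0: P' = (I − K·H)·P̄ = [3547/389 2344/389; 2344/389 1592/389]
step 1: x̄ = F·x = [2028/389, 1776/389]
step 1: P̄ = F·P·Fᵀ + Q = [7535/389 10880/389; 10880/389 20229/389]
step 1: y = z − H·x̄ = [-2439/389]
step 1: S = H·P̄·Hᵀ + R = [82030/389]
step 1: K = P̄·Hᵀ·S⁻¹ = [1757/8203; 38927/82030]
step 1: x' = x̄ + K·y = [31749/8203, 130443/82030]
step 1: P' = (I − K·H)·P̄ = [79535/8203 53609/8203; 53609/8203 370369/82030]
step 2: x̄ = F·x = [-130443/41015, -822027/82030]
step 2: P̄ = F·P·Fᵀ + Q = [863783/41015 1237901/41015; 1237901/41015 4476039/82030]
step 2: y = z − H·x̄ = [2108369/82030]
step 2: S = H·P̄·Hᵀ + R = [17567021/82030]
step 2: K = P̄·Hᵀ·S⁻¹ = [3972274/17567021; 8476513/17567021]
step 2: x' = x̄ + K·y = [46227350/17567021, 41826791/17567021]
step 2: P' = (I − K·H)·P̄ = [177608527/17567021 119729776/17567021; 119729776/17567021 82645355/17567021]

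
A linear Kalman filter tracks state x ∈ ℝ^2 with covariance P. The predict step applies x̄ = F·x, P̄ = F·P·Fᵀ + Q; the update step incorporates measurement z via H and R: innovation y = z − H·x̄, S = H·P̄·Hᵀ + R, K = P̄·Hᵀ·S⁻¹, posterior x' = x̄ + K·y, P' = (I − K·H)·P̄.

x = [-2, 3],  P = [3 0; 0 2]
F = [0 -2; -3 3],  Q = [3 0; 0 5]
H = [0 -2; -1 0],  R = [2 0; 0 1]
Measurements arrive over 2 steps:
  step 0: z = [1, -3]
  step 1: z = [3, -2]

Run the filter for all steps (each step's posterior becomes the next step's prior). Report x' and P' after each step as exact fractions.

step 0: x' = [745/308, -32/77], P' = [823/924 -1/77; -1/77 38/77]
step 1: x' = [926/589, -13233/7657], P' = [1925/2356 -9/589; -9/589 7427/15314]

step 0: x̄ = F·x = [-6, 15]
step 0: P̄ = F·P·Fᵀ + Q = [11 -12; -12 50]
step 0: y = z − H·x̄ = [31, -9]
step 0: S = H·P̄·Hᵀ + R = [202 -24; -24 12]
step 0: K = P̄·Hᵀ·S⁻¹ = [1/77 -823/924; -38/77 1/77]
step 0: x' = x̄ + K·y = [745/308, -32/77]
step 0: P' = (I − K·H)·P̄ = [823/924 -1/77; -1/77 38/77]
step 1: x̄ = F·x = [64/77, -2619/308]
step 1: P̄ = F·P·Fᵀ + Q = [383/77 -234/77; -234/77 5449/308]
step 1: y = z − H·x̄ = [-2157/154, -90/77]
step 1: S = H·P̄·Hᵀ + R = [5603/77 -468/77; -468/77 460/77]
step 1: K = P̄·Hᵀ·S⁻¹ = [9/589 -1925/2356; -7427/15314 9/589]
step 1: x' = x̄ + K·y = [926/589, -13233/7657]
step 1: P' = (I − K·H)·P̄ = [1925/2356 -9/589; -9/589 7427/15314]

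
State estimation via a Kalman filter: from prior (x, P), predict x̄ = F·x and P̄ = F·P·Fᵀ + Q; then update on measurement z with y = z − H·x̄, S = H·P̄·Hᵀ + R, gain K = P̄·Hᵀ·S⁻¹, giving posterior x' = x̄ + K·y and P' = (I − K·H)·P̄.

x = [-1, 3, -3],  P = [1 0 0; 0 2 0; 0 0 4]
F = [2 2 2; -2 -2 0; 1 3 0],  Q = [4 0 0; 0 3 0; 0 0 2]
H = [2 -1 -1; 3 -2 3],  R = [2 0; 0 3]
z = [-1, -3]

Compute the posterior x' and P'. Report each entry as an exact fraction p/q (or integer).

x̄ = F·x = [-2, -4, 8]
P̄ = F·P·Fᵀ + Q = [32 -12 14; -12 15 -14; 14 -14 21]
y = z − H·x̄ = [7, -29]
S = H·P̄·Hᵀ + R = [130 299; 299 1104]
K = P̄·Hᵀ·S⁻¹ = [870/2353 194/4163; 204/2353 -505/4163; -721/2353 847/4163]
x' = x̄ + K·y = [-41306/54119, 6753/54119, -2448/54119]
P' = (I − K·H)·P̄ = [82624/54119 123198/54119 2030/54119; 123198/54119 220065/54119 16947/54119; 2030/54119 16947/54119 20279/54119]

x' = [-41306/54119, 6753/54119, -2448/54119]
P' = [82624/54119 123198/54119 2030/54119; 123198/54119 220065/54119 16947/54119; 2030/54119 16947/54119 20279/54119]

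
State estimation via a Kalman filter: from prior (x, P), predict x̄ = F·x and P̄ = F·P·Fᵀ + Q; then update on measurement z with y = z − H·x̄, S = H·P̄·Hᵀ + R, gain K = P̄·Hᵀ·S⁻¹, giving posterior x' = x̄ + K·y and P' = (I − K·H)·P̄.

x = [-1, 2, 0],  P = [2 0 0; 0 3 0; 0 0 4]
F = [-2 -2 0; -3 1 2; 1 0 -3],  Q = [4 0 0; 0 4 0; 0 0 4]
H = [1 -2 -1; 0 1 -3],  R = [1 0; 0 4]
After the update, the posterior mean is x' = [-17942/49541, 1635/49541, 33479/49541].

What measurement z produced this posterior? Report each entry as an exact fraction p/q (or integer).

z = [-1, -2]

x̄ = F·x = [-2, 5, -1]
P̄ = F·P·Fᵀ + Q = [24 6 -4; 6 41 -30; -4 -30 42]
S = H·P̄·Hᵀ + R = [95 -88; -88 603]
K = P̄·Hᵀ·S⁻¹ = [11232/49541 3118/49541; -16210/49541 8397/49541; -5286/49541 -13588/49541]
x' − x̄ = [81140/49541, -246070/49541, 83020/49541] = K·y
y = (KᵀK)⁻¹·Kᵀ·(x' − x̄) = [10, -10]
z = y + H·x̄ = [10, -10] + [-11, 8] = [-1, -2]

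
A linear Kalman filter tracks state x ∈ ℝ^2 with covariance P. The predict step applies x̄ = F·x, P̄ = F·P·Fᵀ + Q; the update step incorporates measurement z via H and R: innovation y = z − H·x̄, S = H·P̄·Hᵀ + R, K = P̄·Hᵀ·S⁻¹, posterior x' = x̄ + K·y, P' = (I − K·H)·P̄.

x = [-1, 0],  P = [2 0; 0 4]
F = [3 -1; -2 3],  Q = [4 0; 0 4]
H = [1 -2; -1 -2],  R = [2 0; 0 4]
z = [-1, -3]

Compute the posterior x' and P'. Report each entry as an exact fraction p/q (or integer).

x' = [1979/3065, 2794/3065]
P' = [4084/3065 624/3065; 624/3065 1104/3065]

x̄ = F·x = [-3, 2]
P̄ = F·P·Fᵀ + Q = [26 -24; -24 48]
y = z − H·x̄ = [6, -2]
S = H·P̄·Hᵀ + R = [316 166; 166 126]
K = P̄·Hᵀ·S⁻¹ = [1418/3065 -1333/3065; -792/3065 -708/3065]
x' = x̄ + K·y = [1979/3065, 2794/3065]
P' = (I − K·H)·P̄ = [4084/3065 624/3065; 624/3065 1104/3065]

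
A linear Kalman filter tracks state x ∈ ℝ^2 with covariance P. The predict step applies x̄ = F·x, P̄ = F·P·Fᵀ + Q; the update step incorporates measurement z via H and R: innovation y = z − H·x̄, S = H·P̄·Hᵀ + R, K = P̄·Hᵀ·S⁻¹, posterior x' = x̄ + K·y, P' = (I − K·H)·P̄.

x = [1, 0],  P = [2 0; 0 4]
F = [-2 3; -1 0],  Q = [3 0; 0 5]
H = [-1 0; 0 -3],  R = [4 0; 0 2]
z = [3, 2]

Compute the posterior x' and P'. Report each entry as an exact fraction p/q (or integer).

x̄ = F·x = [-2, -1]
P̄ = F·P·Fᵀ + Q = [47 4; 4 7]
y = z − H·x̄ = [1, -1]
S = H·P̄·Hᵀ + R = [51 12; 12 65]
K = P̄·Hᵀ·S⁻¹ = [-2911/3171 -16/1057; -8/3171 -341/1057]
x' = x̄ + K·y = [-1315/453, -308/453]
P' = (I − K·H)·P̄ = [11644/3171 32/3171; 32/3171 682/3171]

x' = [-1315/453, -308/453]
P' = [11644/3171 32/3171; 32/3171 682/3171]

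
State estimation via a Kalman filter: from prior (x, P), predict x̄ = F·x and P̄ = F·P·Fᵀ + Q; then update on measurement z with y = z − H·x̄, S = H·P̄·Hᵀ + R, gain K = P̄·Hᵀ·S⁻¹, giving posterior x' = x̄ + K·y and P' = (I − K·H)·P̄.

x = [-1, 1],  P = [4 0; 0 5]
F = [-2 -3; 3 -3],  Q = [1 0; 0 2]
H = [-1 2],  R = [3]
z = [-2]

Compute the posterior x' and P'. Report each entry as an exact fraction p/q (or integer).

x' = [-493/313, -573/313]
P' = [19006/313 9473/313; 9473/313 4954/313]

x̄ = F·x = [-1, -6]
P̄ = F·P·Fᵀ + Q = [62 21; 21 83]
y = z − H·x̄ = [9]
S = H·P̄·Hᵀ + R = [313]
K = P̄·Hᵀ·S⁻¹ = [-20/313; 145/313]
x' = x̄ + K·y = [-493/313, -573/313]
P' = (I − K·H)·P̄ = [19006/313 9473/313; 9473/313 4954/313]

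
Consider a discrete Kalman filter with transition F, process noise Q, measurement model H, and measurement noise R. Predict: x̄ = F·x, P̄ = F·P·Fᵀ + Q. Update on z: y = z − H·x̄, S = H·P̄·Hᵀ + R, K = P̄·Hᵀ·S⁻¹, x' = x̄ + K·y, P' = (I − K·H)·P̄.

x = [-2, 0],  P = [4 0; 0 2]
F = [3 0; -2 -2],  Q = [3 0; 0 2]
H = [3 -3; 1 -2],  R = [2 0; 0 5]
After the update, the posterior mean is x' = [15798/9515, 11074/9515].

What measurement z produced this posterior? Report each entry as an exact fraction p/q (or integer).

z = [2, -3]

x̄ = F·x = [-6, 4]
P̄ = F·P·Fᵀ + Q = [39 -24; -24 26]
S = H·P̄·Hᵀ + R = [1019 489; 489 244]
K = P̄·Hᵀ·S⁻¹ = [3573/9515 -3768/9515; 564/9515 -4094/9515]
x' − x̄ = [72888/9515, -26986/9515] = K·y
y = (KᵀK)⁻¹·Kᵀ·(x' − x̄) = [32, 11]
z = y + H·x̄ = [32, 11] + [-30, -14] = [2, -3]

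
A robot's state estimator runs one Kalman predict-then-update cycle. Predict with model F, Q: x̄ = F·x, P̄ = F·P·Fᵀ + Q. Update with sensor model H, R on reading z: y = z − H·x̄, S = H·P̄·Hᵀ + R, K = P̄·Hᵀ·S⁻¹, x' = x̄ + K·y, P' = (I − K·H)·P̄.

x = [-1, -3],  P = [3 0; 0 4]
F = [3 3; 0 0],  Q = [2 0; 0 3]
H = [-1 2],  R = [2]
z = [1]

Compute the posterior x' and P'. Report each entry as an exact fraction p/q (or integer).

x' = [-233/79, -66/79]
P' = [910/79 390/79; 390/79 201/79]

x̄ = F·x = [-12, 0]
P̄ = F·P·Fᵀ + Q = [65 0; 0 3]
y = z − H·x̄ = [-11]
S = H·P̄·Hᵀ + R = [79]
K = P̄·Hᵀ·S⁻¹ = [-65/79; 6/79]
x' = x̄ + K·y = [-233/79, -66/79]
P' = (I − K·H)·P̄ = [910/79 390/79; 390/79 201/79]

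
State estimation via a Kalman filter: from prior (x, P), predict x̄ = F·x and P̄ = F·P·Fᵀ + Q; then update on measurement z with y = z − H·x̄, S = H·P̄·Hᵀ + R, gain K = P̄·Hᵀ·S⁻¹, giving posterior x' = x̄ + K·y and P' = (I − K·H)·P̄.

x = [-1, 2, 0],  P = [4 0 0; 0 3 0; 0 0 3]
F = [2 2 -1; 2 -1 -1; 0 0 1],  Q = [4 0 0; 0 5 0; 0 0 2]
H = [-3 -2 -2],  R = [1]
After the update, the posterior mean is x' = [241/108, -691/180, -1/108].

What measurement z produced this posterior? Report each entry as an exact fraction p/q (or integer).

z = [1]

x̄ = F·x = [2, -4, 0]
P̄ = F·P·Fᵀ + Q = [35 13 -3; 13 27 -3; -3 -3 5]
S = H·P̄·Hᵀ + R = [540]
K = P̄·Hᵀ·S⁻¹ = [-25/108; -29/180; 1/108]
x' − x̄ = [25/108, 29/180, -1/108] = K·y
y = (KᵀK)⁻¹·Kᵀ·(x' − x̄) = [-1]
z = y + H·x̄ = [-1] + [2] = [1]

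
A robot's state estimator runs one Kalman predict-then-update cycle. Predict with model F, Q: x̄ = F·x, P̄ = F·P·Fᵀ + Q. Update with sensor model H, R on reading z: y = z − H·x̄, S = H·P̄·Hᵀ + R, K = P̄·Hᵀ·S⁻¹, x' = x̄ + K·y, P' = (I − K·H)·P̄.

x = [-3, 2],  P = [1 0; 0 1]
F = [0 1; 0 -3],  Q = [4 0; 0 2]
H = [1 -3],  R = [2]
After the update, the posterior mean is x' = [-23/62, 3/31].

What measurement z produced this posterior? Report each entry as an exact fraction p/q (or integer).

x̄ = F·x = [2, -6]
P̄ = F·P·Fᵀ + Q = [5 -3; -3 11]
S = H·P̄·Hᵀ + R = [124]
K = P̄·Hᵀ·S⁻¹ = [7/62; -9/31]
x' − x̄ = [-147/62, 189/31] = K·y
y = (KᵀK)⁻¹·Kᵀ·(x' − x̄) = [-21]
z = y + H·x̄ = [-21] + [20] = [-1]

z = [-1]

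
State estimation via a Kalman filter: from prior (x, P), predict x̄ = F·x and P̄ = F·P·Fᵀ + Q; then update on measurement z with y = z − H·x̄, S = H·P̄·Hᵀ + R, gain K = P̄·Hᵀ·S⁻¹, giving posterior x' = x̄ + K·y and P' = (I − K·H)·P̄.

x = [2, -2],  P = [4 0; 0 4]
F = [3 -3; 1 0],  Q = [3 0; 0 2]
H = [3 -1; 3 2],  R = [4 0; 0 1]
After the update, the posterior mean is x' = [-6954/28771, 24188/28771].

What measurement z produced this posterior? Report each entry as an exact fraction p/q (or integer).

x̄ = F·x = [12, 2]
P̄ = F·P·Fᵀ + Q = [75 12; 12 6]
S = H·P̄·Hᵀ + R = [613 699; 699 844]
K = P̄·Hᵀ·S⁻¹ = [5721/28771 3750/28771; -8232/28771 8454/28771]
x' − x̄ = [-352206/28771, -33354/28771] = K·y
y = (KᵀK)⁻¹·Kᵀ·(x' − x̄) = [-36, -39]
z = y + H·x̄ = [-36, -39] + [34, 40] = [-2, 1]

z = [-2, 1]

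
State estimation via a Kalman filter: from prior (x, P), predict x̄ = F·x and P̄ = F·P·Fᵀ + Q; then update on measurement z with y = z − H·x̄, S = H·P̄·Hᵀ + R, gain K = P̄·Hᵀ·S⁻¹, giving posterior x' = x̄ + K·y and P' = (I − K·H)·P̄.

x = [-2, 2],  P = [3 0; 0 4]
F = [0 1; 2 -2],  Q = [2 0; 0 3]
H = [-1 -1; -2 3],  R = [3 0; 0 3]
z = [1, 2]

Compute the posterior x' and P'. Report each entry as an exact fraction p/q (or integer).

x' = [-3782/4319, 3/4319]
P' = [3714/4319 1758/4319; 1758/4319 2109/4319]

x̄ = F·x = [2, -8]
P̄ = F·P·Fᵀ + Q = [6 -8; -8 31]
y = z − H·x̄ = [-5, 30]
S = H·P̄·Hᵀ + R = [24 -73; -73 402]
K = P̄·Hᵀ·S⁻¹ = [-1824/4319 -718/4319; -1289/4319 937/4319]
x' = x̄ + K·y = [-3782/4319, 3/4319]
P' = (I − K·H)·P̄ = [3714/4319 1758/4319; 1758/4319 2109/4319]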